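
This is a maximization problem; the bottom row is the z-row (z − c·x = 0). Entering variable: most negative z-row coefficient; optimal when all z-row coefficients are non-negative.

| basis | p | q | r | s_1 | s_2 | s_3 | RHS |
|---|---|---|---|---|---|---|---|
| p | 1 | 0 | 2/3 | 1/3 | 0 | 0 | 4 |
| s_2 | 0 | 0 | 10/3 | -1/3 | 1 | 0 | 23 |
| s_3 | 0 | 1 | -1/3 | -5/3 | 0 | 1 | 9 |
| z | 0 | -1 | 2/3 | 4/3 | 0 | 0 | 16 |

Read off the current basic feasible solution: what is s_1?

s_1 is not in the basis, so in the current basic feasible solution s_1 = 0.

0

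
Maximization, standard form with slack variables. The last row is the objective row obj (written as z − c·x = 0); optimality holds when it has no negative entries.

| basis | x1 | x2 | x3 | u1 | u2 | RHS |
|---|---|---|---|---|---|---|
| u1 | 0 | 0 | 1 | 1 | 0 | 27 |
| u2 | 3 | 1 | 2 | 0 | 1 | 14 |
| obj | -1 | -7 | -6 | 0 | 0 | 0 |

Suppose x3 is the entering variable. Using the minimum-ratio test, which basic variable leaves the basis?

u2

Column x3 entries and ratios — u1: 27/1 = 27; u2: 14/2 = 7.
Smallest ratio is 7 in the row of u2, so u2 leaves.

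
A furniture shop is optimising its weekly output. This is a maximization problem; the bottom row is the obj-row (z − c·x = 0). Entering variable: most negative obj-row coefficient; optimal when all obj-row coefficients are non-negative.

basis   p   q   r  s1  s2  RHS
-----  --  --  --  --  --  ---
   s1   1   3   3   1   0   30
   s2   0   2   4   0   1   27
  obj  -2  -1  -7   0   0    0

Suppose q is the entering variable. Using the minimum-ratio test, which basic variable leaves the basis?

Column q entries and ratios — s1: 30/3 = 10; s2: 27/2 = 27/2.
Smallest ratio is 10 in the row of s1, so s1 leaves.

s1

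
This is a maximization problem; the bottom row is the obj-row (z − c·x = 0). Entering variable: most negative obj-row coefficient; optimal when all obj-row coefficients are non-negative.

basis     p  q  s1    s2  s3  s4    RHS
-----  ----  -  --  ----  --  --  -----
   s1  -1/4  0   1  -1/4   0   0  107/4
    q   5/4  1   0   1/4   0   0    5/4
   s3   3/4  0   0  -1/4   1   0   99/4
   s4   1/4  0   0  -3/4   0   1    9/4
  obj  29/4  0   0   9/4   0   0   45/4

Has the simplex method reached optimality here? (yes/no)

yes

Every obj-row coefficient is ≥ 0, so the tableau is optimal.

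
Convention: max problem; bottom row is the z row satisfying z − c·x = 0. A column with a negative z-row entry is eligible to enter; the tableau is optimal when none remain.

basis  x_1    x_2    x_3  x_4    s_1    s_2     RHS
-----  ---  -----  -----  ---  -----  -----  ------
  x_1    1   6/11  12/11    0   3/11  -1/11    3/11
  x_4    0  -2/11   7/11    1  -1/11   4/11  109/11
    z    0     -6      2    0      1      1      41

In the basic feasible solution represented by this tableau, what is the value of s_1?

s_1 is not in the basis, so in the current basic feasible solution s_1 = 0.

0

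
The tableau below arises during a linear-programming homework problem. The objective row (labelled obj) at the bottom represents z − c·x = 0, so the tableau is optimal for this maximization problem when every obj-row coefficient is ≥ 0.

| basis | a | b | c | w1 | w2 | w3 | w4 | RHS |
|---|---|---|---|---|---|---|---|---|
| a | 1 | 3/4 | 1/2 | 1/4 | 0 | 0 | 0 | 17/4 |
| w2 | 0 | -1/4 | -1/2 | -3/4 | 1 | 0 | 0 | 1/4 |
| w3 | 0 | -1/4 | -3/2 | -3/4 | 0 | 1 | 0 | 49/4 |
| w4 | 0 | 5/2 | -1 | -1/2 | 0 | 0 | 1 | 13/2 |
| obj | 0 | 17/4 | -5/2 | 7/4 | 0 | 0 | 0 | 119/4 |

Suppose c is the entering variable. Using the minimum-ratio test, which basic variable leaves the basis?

a

Column c entries and ratios — a: (17/4)/(1/2) = 17/2; w2: -1/2 ≤ 0, skip; w3: -3/2 ≤ 0, skip; w4: -1 ≤ 0, skip.
Smallest ratio is 17/2 in the row of a, so a leaves.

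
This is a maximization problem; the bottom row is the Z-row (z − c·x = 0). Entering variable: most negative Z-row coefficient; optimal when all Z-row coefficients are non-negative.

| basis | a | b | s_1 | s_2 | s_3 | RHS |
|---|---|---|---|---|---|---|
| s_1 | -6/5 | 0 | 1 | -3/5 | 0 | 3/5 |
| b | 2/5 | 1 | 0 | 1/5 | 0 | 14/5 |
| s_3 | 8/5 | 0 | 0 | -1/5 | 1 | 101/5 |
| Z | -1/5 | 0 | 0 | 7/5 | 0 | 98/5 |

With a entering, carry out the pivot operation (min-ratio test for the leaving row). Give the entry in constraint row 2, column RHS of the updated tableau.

7

Ratio test on column a — row 1: entry -6/5 ≤ 0; row 2: (14/5)/(2/5) = 7; row 3: (101/5)/(8/5) = 101/8. Minimum is 7 at row 2 (b leaves); pivot element 2/5.
Divide row 2 by 2/5; eliminate column a from the other rows.
In the new row 2, the RHS entry is the old entry divided by the pivot: (14/5)/(2/5) = 7.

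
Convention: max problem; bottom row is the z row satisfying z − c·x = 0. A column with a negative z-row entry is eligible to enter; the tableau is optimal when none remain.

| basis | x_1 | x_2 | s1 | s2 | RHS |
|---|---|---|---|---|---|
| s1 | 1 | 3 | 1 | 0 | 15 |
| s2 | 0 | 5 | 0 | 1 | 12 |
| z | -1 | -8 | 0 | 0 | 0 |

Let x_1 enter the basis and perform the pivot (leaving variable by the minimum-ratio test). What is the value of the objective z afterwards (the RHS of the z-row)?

15

Ratio test on column x_1 — row 1: 15/1 = 15; row 2: entry 0 ≤ 0. Minimum is 15 at row 1 (s1 leaves); pivot element 1.
Pivot on row 1; the z-row RHS becomes 0 − (-1)·15 = 15.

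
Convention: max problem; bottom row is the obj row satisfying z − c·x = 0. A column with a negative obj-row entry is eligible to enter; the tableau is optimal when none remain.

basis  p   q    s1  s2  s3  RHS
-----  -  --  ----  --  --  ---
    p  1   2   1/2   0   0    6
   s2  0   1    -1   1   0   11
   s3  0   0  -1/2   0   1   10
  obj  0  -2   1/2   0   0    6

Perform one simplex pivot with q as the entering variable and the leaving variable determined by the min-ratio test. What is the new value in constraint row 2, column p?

Ratio test on column q — row 1: 6/2 = 3; row 2: 11/1 = 11; row 3: entry 0 ≤ 0. Minimum is 3 at row 1 (p leaves); pivot element 2.
Divide row 1 by 2; eliminate column q from the other rows.
Row 2 update in column p: 0 − 1·(1/2) = -1/2.

-1/2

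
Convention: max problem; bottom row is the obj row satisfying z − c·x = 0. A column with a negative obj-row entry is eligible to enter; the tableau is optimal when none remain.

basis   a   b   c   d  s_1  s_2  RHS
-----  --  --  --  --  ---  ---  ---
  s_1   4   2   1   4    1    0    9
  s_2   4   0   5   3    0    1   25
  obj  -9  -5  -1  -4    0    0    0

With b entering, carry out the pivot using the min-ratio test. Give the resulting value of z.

45/2

Ratio test on column b — row 1: 9/2 = 9/2; row 2: entry 0 ≤ 0. Minimum is 9/2 at row 1 (s_1 leaves); pivot element 2.
Pivot on row 1; the obj-row RHS becomes 0 − (-5)·(9/2) = 45/2.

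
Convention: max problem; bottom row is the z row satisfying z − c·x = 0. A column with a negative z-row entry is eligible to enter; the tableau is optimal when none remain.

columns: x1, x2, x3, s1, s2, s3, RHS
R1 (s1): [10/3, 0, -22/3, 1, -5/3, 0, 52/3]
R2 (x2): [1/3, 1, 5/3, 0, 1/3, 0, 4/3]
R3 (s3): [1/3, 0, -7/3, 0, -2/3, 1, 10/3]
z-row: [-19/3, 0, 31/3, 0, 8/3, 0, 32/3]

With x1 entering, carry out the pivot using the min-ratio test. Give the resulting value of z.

Ratio test on column x1 — row 1: (52/3)/(10/3) = 26/5; row 2: (4/3)/(1/3) = 4; row 3: (10/3)/(1/3) = 10. Minimum is 4 at row 2 (x2 leaves); pivot element 1/3.
Pivot on row 2; the z-row RHS becomes 32/3 − (-19/3)·4 = 36.

36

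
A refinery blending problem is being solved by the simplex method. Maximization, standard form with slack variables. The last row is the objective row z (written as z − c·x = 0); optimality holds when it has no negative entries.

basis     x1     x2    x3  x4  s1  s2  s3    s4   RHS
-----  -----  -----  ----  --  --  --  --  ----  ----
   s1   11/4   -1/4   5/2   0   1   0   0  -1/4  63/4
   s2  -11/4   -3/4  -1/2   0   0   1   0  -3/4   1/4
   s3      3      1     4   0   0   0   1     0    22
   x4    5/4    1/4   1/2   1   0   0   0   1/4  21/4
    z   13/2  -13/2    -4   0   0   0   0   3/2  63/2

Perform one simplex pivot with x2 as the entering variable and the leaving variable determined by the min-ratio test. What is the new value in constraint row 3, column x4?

Ratio test on column x2 — row 1: entry -1/4 ≤ 0; row 2: entry -3/4 ≤ 0; row 3: 22/1 = 22; row 4: (21/4)/(1/4) = 21. Minimum is 21 at row 4 (x4 leaves); pivot element 1/4.
Divide row 4 by 1/4; eliminate column x2 from the other rows.
Row 3 update in column x4: 0 − 1·4 = -4.

-4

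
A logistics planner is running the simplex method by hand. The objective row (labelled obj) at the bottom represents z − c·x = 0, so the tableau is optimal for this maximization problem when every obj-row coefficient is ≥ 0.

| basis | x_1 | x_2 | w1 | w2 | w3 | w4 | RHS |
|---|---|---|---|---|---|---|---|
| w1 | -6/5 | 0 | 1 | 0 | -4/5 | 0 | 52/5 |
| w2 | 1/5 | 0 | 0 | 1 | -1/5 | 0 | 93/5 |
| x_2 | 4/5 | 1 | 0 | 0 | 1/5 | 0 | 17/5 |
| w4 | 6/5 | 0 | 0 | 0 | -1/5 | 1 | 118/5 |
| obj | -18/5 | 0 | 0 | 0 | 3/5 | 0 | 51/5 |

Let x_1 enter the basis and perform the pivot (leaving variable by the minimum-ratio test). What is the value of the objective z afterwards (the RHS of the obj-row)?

Ratio test on column x_1 — row 1: entry -6/5 ≤ 0; row 2: (93/5)/(1/5) = 93; row 3: (17/5)/(4/5) = 17/4; row 4: (118/5)/(6/5) = 59/3. Minimum is 17/4 at row 3 (x_2 leaves); pivot element 4/5.
Pivot on row 3; the obj-row RHS becomes 51/5 − (-18/5)·(17/4) = 51/2.

51/2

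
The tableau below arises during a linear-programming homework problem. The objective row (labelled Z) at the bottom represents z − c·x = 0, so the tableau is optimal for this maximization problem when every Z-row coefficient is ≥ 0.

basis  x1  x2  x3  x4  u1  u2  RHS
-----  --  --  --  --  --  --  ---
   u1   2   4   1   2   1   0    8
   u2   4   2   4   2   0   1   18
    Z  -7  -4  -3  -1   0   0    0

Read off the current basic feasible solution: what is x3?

x3 is not in the basis, so in the current basic feasible solution x3 = 0.

0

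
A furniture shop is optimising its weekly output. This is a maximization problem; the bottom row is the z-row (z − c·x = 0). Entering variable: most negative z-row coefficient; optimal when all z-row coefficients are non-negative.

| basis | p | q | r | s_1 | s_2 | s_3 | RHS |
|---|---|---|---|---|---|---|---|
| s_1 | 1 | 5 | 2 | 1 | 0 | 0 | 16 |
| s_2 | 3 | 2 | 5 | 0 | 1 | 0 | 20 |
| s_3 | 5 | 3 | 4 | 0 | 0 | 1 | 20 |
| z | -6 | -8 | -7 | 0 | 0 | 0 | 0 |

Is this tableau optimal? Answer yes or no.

no

The z-row has a negative entry -8 in column q, so it is not optimal.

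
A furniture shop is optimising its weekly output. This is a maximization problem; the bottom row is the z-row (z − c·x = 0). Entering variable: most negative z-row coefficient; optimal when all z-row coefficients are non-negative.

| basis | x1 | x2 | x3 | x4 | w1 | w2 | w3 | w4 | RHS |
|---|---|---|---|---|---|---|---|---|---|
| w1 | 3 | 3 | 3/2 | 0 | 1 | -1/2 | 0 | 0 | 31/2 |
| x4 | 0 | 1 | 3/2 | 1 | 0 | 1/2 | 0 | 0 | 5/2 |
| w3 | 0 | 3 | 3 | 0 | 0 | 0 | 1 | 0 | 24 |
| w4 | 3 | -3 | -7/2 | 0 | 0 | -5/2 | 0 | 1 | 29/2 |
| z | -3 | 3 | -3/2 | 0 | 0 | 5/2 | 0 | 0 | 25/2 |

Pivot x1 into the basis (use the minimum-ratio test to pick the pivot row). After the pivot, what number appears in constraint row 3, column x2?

Ratio test on column x1 — row 1: (31/2)/3 = 31/6; row 2: entry 0 ≤ 0; row 3: entry 0 ≤ 0; row 4: (29/2)/3 = 29/6. Minimum is 29/6 at row 4 (w4 leaves); pivot element 3.
Divide row 4 by 3; eliminate column x1 from the other rows.
Row 3 update in column x2: 3 − 0·(-1) = 3.

3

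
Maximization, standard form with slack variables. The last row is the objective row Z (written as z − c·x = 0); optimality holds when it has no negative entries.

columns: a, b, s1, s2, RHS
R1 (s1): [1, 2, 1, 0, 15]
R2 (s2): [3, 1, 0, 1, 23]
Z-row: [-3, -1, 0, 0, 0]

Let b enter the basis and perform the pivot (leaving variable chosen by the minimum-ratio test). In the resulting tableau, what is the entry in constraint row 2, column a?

Ratio test on column b — row 1: 15/2 = 15/2; row 2: 23/1 = 23. Minimum is 15/2 at row 1 (s1 leaves); pivot element 2.
Divide row 1 by 2; eliminate column b from the other rows.
Row 2 update in column a: 3 − 1·(1/2) = 5/2.

5/2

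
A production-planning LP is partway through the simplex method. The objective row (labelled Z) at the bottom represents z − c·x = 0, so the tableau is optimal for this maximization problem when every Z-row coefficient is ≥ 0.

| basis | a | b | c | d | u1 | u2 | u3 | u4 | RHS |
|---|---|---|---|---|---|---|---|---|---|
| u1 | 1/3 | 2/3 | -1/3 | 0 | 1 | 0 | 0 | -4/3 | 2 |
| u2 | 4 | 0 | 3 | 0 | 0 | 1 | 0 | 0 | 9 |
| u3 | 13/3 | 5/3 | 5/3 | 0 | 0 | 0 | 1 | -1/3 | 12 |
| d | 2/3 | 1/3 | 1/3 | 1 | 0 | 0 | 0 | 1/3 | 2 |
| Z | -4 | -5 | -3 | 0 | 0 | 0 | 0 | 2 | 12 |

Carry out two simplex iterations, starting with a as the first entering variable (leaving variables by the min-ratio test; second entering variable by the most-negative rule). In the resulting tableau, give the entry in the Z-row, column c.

Ratio test on column a — row 1: 2/(1/3) = 6; row 2: 9/4 = 9/4; row 3: 12/(13/3) = 36/13; row 4: 2/(2/3) = 3. Minimum is 9/4 at row 2 (u2 leaves); pivot element 4.
Divide row 2 by 4; eliminate column a from the other rows.
Second iteration: most negative Z-row entry is -5 in column b, so b enters.
Ratio test on column b — row 1: (5/4)/(2/3) = 15/8; row 2: entry 0 ≤ 0; row 3: (9/4)/(5/3) = 27/20; row 4: (1/2)/(1/3) = 3/2. Minimum is 27/20 at row 3 (u3 leaves); pivot element 5/3.
Divide row 3 by 5/3; eliminate column b from the other rows.
After both pivots, the entry at the Z-row, column c is -19/4.

-19/4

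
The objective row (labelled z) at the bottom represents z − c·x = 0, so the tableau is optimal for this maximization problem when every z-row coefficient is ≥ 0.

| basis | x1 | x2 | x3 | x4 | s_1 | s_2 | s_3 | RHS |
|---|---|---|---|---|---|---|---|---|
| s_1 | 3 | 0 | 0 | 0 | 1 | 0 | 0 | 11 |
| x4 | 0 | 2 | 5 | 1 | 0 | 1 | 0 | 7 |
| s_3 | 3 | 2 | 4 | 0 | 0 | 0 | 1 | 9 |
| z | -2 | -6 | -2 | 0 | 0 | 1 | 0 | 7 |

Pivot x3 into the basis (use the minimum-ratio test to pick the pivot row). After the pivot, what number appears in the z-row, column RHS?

Ratio test on column x3 — row 1: entry 0 ≤ 0; row 2: 7/5 = 7/5; row 3: 9/4 = 9/4. Minimum is 7/5 at row 2 (x4 leaves); pivot element 5.
Divide row 2 by 5; eliminate column x3 from the other rows.
z-row update in column RHS: 7 − (-2)·(7/5) = 49/5.

49/5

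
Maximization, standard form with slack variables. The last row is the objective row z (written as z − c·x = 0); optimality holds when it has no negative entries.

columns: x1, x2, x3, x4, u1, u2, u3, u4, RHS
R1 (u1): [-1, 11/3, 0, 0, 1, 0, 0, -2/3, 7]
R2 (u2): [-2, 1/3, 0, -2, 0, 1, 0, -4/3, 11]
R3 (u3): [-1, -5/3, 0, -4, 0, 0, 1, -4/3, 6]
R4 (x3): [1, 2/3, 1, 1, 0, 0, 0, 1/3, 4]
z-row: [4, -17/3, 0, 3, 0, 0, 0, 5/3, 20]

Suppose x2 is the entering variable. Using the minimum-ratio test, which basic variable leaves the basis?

Column x2 entries and ratios — u1: 7/(11/3) = 21/11; u2: 11/(1/3) = 33; u3: -5/3 ≤ 0, skip; x3: 4/(2/3) = 6.
Smallest ratio is 21/11 in the row of u1, so u1 leaves.

u1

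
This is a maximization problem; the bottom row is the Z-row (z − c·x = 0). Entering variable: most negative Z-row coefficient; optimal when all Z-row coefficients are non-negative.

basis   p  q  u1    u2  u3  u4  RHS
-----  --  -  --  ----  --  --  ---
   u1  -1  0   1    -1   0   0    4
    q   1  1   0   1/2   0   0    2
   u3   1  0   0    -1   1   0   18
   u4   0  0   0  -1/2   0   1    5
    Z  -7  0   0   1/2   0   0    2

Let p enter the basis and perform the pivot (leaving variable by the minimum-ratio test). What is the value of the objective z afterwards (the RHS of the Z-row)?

Ratio test on column p — row 1: entry -1 ≤ 0; row 2: 2/1 = 2; row 3: 18/1 = 18; row 4: entry 0 ≤ 0. Minimum is 2 at row 2 (q leaves); pivot element 1.
Pivot on row 2; the Z-row RHS becomes 2 − (-7)·2 = 16.

16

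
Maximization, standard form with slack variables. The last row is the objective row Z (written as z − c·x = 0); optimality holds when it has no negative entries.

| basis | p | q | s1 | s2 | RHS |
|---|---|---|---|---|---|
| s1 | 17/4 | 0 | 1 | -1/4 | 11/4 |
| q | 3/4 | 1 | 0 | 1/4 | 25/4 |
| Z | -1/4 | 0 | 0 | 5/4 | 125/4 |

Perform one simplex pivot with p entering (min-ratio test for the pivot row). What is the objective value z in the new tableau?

534/17

Ratio test on column p — row 1: (11/4)/(17/4) = 11/17; row 2: (25/4)/(3/4) = 25/3. Minimum is 11/17 at row 1 (s1 leaves); pivot element 17/4.
Pivot on row 1; the Z-row RHS becomes 125/4 − (-1/4)·(11/17) = 534/17.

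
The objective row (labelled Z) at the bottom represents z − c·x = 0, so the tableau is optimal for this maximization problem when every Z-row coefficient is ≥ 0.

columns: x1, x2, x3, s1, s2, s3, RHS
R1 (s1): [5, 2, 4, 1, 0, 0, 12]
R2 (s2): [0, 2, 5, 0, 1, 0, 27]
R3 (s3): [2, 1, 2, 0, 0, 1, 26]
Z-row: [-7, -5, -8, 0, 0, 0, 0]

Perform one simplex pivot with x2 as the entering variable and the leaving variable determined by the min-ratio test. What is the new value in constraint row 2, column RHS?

Ratio test on column x2 — row 1: 12/2 = 6; row 2: 27/2 = 27/2; row 3: 26/1 = 26. Minimum is 6 at row 1 (s1 leaves); pivot element 2.
Divide row 1 by 2; eliminate column x2 from the other rows.
Row 2 update in column RHS: 27 − 2·6 = 15.

15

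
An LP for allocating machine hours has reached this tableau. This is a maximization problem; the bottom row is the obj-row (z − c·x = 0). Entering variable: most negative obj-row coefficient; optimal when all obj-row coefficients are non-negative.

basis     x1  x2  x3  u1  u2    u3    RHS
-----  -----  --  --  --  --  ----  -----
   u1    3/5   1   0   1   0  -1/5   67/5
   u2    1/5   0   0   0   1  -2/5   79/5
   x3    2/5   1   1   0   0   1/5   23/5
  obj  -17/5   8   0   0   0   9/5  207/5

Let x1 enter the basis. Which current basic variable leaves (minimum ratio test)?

x3

Column x1 entries and ratios — u1: (67/5)/(3/5) = 67/3; u2: (79/5)/(1/5) = 79; x3: (23/5)/(2/5) = 23/2.
Smallest ratio is 23/2 in the row of x3, so x3 leaves.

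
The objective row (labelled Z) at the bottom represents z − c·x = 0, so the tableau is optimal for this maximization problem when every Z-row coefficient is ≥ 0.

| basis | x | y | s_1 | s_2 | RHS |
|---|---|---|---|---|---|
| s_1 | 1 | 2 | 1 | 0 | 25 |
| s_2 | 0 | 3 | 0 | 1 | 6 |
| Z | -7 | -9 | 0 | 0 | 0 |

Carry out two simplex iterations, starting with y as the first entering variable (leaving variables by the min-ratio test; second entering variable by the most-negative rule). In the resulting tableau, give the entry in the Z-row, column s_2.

-5/3

Ratio test on column y — row 1: 25/2 = 25/2; row 2: 6/3 = 2. Minimum is 2 at row 2 (s_2 leaves); pivot element 3.
Divide row 2 by 3; eliminate column y from the other rows.
Second iteration: most negative Z-row entry is -7 in column x, so x enters.
Ratio test on column x — row 1: 21/1 = 21; row 2: entry 0 ≤ 0. Minimum is 21 at row 1 (s_1 leaves); pivot element 1.
Divide row 1 by 1; eliminate column x from the other rows.
After both pivots, the entry at the Z-row, column s_2 is -5/3.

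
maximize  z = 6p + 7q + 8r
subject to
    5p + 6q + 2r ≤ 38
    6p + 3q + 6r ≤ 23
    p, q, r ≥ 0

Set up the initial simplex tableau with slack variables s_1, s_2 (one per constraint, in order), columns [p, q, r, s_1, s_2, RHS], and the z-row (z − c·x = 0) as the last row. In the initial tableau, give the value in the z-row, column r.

-8

The z-row carries the negated objective coefficients: the r entry is -8.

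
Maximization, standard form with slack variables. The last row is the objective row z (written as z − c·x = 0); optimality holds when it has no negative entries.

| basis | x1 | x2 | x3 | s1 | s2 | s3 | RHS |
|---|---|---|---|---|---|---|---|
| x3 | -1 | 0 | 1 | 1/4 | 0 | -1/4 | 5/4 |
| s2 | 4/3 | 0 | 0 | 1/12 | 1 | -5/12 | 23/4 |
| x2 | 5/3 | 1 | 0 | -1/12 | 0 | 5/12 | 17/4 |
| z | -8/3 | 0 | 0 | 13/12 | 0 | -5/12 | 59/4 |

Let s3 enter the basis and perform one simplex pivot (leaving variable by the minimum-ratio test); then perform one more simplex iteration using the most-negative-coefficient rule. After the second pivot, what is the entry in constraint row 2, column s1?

3/20

Ratio test on column s3 — row 1: entry -1/4 ≤ 0; row 2: entry -5/12 ≤ 0; row 3: (17/4)/(5/12) = 51/5. Minimum is 51/5 at row 3 (x2 leaves); pivot element 5/12.
Divide row 3 by 5/12; eliminate column s3 from the other rows.
Second iteration: most negative z-row entry is -1 in column x1, so x1 enters.
Ratio test on column x1 — row 1: entry 0 ≤ 0; row 2: 10/3 = 10/3; row 3: (51/5)/4 = 51/20. Minimum is 51/20 at row 3 (s3 leaves); pivot element 4.
Divide row 3 by 4; eliminate column x1 from the other rows.
After both pivots, the entry at constraint row 2, column s1 is 3/20.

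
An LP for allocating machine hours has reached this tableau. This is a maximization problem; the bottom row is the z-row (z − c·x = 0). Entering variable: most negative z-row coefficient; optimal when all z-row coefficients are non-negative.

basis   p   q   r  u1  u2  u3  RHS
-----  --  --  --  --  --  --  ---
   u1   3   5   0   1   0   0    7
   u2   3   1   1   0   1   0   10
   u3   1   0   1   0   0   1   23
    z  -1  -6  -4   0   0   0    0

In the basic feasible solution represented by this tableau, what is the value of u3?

u3 is basic (row 3); its value is the RHS of that row, 23.

23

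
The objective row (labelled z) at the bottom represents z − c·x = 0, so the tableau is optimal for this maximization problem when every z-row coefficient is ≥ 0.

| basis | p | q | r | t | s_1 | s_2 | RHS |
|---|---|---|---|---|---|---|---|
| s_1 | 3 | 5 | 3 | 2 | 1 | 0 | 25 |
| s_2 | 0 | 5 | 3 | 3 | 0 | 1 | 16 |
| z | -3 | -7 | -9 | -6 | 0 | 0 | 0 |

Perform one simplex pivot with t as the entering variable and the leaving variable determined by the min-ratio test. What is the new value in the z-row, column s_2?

Ratio test on column t — row 1: 25/2 = 25/2; row 2: 16/3 = 16/3. Minimum is 16/3 at row 2 (s_2 leaves); pivot element 3.
Divide row 2 by 3; eliminate column t from the other rows.
z-row update in column s_2: 0 − (-6)·(1/3) = 2.

2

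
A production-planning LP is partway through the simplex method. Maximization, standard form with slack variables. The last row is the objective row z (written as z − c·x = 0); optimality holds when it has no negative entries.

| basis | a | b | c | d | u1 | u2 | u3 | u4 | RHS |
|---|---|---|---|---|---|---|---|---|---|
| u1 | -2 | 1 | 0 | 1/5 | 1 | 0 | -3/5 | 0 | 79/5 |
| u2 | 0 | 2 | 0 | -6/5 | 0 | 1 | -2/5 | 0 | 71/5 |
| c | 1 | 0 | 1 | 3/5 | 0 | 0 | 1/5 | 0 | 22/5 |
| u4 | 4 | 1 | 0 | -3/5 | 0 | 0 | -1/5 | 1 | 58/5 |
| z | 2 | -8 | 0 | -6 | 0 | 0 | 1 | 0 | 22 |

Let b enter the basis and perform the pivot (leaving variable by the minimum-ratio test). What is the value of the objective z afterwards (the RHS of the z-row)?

394/5

Ratio test on column b — row 1: (79/5)/1 = 79/5; row 2: (71/5)/2 = 71/10; row 3: entry 0 ≤ 0; row 4: (58/5)/1 = 58/5. Minimum is 71/10 at row 2 (u2 leaves); pivot element 2.
Pivot on row 2; the z-row RHS becomes 22 − (-8)·(71/10) = 394/5.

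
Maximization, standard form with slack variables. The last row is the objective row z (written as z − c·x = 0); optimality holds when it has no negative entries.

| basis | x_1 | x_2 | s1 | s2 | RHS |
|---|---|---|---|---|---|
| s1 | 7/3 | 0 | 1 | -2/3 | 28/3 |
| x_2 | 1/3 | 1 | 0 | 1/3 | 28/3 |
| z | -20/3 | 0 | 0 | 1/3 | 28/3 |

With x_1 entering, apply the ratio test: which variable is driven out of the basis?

Column x_1 entries and ratios — s1: (28/3)/(7/3) = 4; x_2: (28/3)/(1/3) = 28.
Smallest ratio is 4 in the row of s1, so s1 leaves.

s1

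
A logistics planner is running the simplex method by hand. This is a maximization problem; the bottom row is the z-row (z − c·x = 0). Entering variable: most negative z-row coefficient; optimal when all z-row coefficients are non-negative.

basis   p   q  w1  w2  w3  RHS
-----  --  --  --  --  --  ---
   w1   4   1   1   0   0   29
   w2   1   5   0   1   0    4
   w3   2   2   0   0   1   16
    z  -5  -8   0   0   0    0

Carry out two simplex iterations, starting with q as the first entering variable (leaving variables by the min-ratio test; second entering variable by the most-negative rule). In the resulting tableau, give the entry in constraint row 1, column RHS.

13

Ratio test on column q — row 1: 29/1 = 29; row 2: 4/5 = 4/5; row 3: 16/2 = 8. Minimum is 4/5 at row 2 (w2 leaves); pivot element 5.
Divide row 2 by 5; eliminate column q from the other rows.
Second iteration: most negative z-row entry is -17/5 in column p, so p enters.
Ratio test on column p — row 1: (141/5)/(19/5) = 141/19; row 2: (4/5)/(1/5) = 4; row 3: (72/5)/(8/5) = 9. Minimum is 4 at row 2 (q leaves); pivot element 1/5.
Divide row 2 by 1/5; eliminate column p from the other rows.
After both pivots, the entry at constraint row 1, column RHS is 13.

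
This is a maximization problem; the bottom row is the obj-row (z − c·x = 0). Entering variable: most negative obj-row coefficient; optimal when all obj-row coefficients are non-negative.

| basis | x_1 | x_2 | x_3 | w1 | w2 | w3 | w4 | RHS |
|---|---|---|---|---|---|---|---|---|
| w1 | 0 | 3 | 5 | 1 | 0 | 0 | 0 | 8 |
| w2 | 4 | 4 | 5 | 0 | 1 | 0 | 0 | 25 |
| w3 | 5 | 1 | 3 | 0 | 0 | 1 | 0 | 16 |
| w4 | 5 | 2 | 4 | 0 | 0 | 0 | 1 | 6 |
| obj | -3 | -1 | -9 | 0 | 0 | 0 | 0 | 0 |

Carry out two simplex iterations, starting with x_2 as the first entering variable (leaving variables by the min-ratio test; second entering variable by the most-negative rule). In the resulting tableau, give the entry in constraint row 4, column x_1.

Ratio test on column x_2 — row 1: 8/3 = 8/3; row 2: 25/4 = 25/4; row 3: 16/1 = 16; row 4: 6/2 = 3. Minimum is 8/3 at row 1 (w1 leaves); pivot element 3.
Divide row 1 by 3; eliminate column x_2 from the other rows.
Second iteration: most negative obj-row entry is -22/3 in column x_3, so x_3 enters.
Ratio test on column x_3 — row 1: (8/3)/(5/3) = 8/5; row 2: entry -5/3 ≤ 0; row 3: (40/3)/(4/3) = 10; row 4: (2/3)/(2/3) = 1. Minimum is 1 at row 4 (w4 leaves); pivot element 2/3.
Divide row 4 by 2/3; eliminate column x_3 from the other rows.
After both pivots, the entry at constraint row 4, column x_1 is 15/2.

15/2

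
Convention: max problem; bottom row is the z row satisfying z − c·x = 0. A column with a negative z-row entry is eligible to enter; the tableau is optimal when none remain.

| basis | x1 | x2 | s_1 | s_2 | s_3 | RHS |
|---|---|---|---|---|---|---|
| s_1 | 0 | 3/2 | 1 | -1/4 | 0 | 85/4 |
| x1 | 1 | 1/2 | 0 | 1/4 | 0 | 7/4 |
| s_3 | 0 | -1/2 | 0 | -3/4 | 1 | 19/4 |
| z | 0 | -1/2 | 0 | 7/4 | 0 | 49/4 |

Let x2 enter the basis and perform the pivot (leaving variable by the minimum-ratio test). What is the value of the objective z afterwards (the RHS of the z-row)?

14

Ratio test on column x2 — row 1: (85/4)/(3/2) = 85/6; row 2: (7/4)/(1/2) = 7/2; row 3: entry -1/2 ≤ 0. Minimum is 7/2 at row 2 (x1 leaves); pivot element 1/2.
Pivot on row 2; the z-row RHS becomes 49/4 − (-1/2)·(7/2) = 14.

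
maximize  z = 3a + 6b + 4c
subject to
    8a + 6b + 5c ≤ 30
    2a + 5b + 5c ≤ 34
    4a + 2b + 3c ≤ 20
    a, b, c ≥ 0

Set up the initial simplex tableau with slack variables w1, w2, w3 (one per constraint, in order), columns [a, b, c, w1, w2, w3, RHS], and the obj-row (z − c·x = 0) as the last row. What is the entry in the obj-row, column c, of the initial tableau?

-4

The obj-row carries the negated objective coefficients: the c entry is -4.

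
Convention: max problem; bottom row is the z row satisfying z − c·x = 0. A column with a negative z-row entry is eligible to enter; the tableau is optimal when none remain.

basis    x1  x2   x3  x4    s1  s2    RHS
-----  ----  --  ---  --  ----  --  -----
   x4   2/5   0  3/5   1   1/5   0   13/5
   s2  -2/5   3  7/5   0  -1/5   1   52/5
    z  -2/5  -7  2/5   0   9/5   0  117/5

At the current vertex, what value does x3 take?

0

x3 is not in the basis, so in the current basic feasible solution x3 = 0.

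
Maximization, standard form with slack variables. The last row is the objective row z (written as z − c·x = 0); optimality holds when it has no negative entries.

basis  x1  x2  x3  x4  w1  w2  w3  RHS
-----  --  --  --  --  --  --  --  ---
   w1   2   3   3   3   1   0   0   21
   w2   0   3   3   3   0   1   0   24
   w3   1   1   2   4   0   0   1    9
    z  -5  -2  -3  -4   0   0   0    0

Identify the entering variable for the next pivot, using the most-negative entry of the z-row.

x1

Negative z-row entries: x1: -5, x2: -2, x3: -3, x4: -4.
The most negative is -5 in column x1, so x1 enters.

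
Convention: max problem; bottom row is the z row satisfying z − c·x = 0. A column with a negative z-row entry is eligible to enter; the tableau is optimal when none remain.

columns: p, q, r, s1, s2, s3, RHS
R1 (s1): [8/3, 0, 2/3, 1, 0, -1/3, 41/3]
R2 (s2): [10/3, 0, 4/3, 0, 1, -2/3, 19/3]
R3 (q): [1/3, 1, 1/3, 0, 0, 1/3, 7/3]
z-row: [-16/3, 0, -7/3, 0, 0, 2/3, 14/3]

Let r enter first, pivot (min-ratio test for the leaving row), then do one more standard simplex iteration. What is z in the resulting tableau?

Ratio test on column r — row 1: (41/3)/(2/3) = 41/2; row 2: (19/3)/(4/3) = 19/4; row 3: (7/3)/(1/3) = 7. Minimum is 19/4 at row 2 (s2 leaves); pivot element 4/3.
Pivot on row 2; the z-row RHS becomes 14/3 − (-7/3)·(19/4) = 63/4.
Next entering variable (most negative z-row entry -1/2): s3.
Ratio test on column s3 — row 1: entry 0 ≤ 0; row 2: entry -1/2 ≤ 0; row 3: (3/4)/(1/2) = 3/2. Minimum is 3/2 at row 3 (q leaves); pivot element 1/2.
After the second pivot the z-row RHS is 63/4 − (-1/2)·(3/2) = 33/2.

33/2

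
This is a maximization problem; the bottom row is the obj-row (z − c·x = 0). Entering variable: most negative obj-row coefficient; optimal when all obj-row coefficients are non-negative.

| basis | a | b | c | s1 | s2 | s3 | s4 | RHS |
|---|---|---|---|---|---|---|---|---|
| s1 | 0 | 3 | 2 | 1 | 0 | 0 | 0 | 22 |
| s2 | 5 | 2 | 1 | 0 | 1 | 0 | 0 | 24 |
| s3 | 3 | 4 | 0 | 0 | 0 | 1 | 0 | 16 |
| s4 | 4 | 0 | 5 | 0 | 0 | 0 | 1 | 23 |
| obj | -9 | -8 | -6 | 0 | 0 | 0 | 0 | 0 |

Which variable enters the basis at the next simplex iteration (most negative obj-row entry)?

a

Negative obj-row entries: a: -9, b: -8, c: -6.
The most negative is -9 in column a, so a enters.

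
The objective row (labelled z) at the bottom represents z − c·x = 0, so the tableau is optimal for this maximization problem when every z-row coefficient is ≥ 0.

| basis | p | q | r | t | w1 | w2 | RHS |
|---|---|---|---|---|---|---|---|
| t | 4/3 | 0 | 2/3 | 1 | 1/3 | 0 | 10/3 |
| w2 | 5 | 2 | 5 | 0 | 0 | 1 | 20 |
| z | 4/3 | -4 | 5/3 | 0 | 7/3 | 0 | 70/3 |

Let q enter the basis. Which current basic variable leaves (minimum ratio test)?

Column q entries and ratios — t: 0 ≤ 0, skip; w2: 20/2 = 10.
Smallest ratio is 10 in the row of w2, so w2 leaves.

w2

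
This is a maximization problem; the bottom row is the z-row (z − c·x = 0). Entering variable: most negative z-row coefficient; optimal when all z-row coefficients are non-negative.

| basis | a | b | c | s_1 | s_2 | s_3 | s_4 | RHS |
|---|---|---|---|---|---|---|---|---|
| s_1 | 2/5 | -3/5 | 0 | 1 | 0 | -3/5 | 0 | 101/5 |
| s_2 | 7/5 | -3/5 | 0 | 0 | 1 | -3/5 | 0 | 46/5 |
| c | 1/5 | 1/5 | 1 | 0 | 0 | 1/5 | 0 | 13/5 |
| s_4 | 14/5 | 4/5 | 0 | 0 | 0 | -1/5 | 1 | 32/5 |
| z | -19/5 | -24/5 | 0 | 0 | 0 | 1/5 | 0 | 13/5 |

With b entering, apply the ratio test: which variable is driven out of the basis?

Column b entries and ratios — s_1: -3/5 ≤ 0, skip; s_2: -3/5 ≤ 0, skip; c: (13/5)/(1/5) = 13; s_4: (32/5)/(4/5) = 8.
Smallest ratio is 8 in the row of s_4, so s_4 leaves.

s_4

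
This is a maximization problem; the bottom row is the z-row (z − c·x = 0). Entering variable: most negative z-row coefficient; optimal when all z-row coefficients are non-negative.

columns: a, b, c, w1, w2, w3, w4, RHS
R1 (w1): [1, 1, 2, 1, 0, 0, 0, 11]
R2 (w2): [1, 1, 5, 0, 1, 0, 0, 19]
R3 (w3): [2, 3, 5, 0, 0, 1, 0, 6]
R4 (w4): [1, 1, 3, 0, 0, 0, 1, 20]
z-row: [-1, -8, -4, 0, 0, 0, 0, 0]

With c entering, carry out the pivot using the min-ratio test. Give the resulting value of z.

Ratio test on column c — row 1: 11/2 = 11/2; row 2: 19/5 = 19/5; row 3: 6/5 = 6/5; row 4: 20/3 = 20/3. Minimum is 6/5 at row 3 (w3 leaves); pivot element 5.
Pivot on row 3; the z-row RHS becomes 0 − (-4)·(6/5) = 24/5.

24/5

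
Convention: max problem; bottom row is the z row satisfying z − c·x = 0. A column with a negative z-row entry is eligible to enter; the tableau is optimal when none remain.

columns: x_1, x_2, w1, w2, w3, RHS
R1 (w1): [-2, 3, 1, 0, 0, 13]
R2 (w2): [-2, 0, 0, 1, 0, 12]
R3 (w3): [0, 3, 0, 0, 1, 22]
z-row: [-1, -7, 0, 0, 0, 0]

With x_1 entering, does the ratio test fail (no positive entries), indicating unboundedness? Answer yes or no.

yes

Every constraint-row entry in column x_1 is ≤ 0, so increasing x_1 is unbounded.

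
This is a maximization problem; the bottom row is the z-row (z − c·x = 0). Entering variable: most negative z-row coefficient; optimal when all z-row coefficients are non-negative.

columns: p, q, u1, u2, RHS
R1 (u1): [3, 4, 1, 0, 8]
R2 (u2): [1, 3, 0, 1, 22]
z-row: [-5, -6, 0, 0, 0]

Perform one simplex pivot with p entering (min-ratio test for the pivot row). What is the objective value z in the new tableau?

Ratio test on column p — row 1: 8/3 = 8/3; row 2: 22/1 = 22. Minimum is 8/3 at row 1 (u1 leaves); pivot element 3.
Pivot on row 1; the z-row RHS becomes 0 − (-5)·(8/3) = 40/3.

40/3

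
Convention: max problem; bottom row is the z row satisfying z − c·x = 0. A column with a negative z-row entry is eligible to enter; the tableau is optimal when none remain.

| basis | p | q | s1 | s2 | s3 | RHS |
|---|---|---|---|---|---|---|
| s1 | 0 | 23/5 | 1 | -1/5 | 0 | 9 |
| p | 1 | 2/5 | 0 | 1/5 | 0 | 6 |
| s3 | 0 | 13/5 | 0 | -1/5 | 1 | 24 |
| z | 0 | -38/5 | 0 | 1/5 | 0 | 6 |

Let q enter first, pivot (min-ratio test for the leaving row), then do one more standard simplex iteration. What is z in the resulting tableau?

24

Ratio test on column q — row 1: 9/(23/5) = 45/23; row 2: 6/(2/5) = 15; row 3: 24/(13/5) = 120/13. Minimum is 45/23 at row 1 (s1 leaves); pivot element 23/5.
Pivot on row 1; the z-row RHS becomes 6 − (-38/5)·(45/23) = 480/23.
Next entering variable (most negative z-row entry -3/23): s2.
Ratio test on column s2 — row 1: entry -1/23 ≤ 0; row 2: (120/23)/(5/23) = 24; row 3: entry -2/23 ≤ 0. Minimum is 24 at row 2 (p leaves); pivot element 5/23.
After the second pivot the z-row RHS is 480/23 − (-3/23)·24 = 24.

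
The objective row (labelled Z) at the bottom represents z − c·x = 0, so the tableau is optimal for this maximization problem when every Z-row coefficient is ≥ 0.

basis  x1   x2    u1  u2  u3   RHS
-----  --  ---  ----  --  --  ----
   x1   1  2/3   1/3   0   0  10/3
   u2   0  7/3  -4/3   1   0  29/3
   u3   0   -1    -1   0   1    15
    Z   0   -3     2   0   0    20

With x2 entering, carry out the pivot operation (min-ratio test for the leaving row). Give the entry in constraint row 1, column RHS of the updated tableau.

4/7

Ratio test on column x2 — row 1: (10/3)/(2/3) = 5; row 2: (29/3)/(7/3) = 29/7; row 3: entry -1 ≤ 0. Minimum is 29/7 at row 2 (u2 leaves); pivot element 7/3.
Divide row 2 by 7/3; eliminate column x2 from the other rows.
Row 1 update in column RHS: 10/3 − (2/3)·(29/7) = 4/7.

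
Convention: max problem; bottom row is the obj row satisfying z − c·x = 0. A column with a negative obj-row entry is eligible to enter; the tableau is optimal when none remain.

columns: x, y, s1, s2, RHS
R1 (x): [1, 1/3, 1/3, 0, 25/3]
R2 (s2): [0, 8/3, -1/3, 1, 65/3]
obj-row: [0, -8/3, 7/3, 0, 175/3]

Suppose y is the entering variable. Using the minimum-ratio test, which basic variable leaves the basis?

Column y entries and ratios — x: (25/3)/(1/3) = 25; s2: (65/3)/(8/3) = 65/8.
Smallest ratio is 65/8 in the row of s2, so s2 leaves.

s2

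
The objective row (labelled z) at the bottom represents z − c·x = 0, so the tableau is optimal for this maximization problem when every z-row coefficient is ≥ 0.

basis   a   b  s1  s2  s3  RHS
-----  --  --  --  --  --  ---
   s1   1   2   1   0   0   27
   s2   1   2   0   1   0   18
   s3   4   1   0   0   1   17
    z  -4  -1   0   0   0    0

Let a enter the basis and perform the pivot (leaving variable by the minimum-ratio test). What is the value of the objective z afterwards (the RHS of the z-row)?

17

Ratio test on column a — row 1: 27/1 = 27; row 2: 18/1 = 18; row 3: 17/4 = 17/4. Minimum is 17/4 at row 3 (s3 leaves); pivot element 4.
Pivot on row 3; the z-row RHS becomes 0 − (-4)·(17/4) = 17.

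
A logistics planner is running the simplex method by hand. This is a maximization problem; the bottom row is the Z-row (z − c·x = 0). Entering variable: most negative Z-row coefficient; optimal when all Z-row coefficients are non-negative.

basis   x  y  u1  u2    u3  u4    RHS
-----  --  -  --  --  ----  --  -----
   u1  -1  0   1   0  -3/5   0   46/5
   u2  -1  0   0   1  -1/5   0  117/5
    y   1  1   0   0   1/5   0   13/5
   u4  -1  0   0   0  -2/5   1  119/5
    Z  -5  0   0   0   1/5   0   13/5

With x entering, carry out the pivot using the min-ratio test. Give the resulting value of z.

Ratio test on column x — row 1: entry -1 ≤ 0; row 2: entry -1 ≤ 0; row 3: (13/5)/1 = 13/5; row 4: entry -1 ≤ 0. Minimum is 13/5 at row 3 (y leaves); pivot element 1.
Pivot on row 3; the Z-row RHS becomes 13/5 − (-5)·(13/5) = 78/5.

78/5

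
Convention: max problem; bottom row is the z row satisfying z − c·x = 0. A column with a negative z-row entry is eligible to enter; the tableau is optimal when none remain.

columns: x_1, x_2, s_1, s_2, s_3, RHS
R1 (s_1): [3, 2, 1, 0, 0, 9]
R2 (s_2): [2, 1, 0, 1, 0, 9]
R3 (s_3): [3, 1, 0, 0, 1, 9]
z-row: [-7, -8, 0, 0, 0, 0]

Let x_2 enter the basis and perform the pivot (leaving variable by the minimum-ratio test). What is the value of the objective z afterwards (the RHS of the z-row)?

Ratio test on column x_2 — row 1: 9/2 = 9/2; row 2: 9/1 = 9; row 3: 9/1 = 9. Minimum is 9/2 at row 1 (s_1 leaves); pivot element 2.
Pivot on row 1; the z-row RHS becomes 0 − (-8)·(9/2) = 36.

36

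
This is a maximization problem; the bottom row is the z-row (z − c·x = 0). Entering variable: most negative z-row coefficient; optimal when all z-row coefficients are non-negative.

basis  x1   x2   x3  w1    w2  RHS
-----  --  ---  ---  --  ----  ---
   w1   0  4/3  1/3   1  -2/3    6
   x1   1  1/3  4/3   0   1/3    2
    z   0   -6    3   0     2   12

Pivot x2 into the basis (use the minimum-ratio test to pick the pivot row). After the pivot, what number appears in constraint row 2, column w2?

1/2

Ratio test on column x2 — row 1: 6/(4/3) = 9/2; row 2: 2/(1/3) = 6. Minimum is 9/2 at row 1 (w1 leaves); pivot element 4/3.
Divide row 1 by 4/3; eliminate column x2 from the other rows.
Row 2 update in column w2: 1/3 − (1/3)·(-1/2) = 1/2.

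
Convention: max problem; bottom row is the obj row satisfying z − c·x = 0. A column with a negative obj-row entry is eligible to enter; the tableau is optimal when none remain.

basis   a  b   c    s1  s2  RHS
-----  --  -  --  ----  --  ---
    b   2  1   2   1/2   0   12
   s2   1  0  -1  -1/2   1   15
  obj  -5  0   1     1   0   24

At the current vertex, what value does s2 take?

s2 is basic (row 2); its value is the RHS of that row, 15.

15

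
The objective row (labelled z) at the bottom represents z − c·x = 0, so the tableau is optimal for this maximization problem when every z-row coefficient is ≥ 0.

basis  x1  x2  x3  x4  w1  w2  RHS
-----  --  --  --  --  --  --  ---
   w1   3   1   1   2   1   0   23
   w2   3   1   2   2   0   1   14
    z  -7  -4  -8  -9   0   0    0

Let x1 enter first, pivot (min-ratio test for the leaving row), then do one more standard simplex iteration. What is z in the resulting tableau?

Ratio test on column x1 — row 1: 23/3 = 23/3; row 2: 14/3 = 14/3. Minimum is 14/3 at row 2 (w2 leaves); pivot element 3.
Pivot on row 2; the z-row RHS becomes 0 − (-7)·(14/3) = 98/3.
Next entering variable (most negative z-row entry -13/3): x4.
Ratio test on column x4 — row 1: entry 0 ≤ 0; row 2: (14/3)/(2/3) = 7. Minimum is 7 at row 2 (x1 leaves); pivot element 2/3.
After the second pivot the z-row RHS is 98/3 − (-13/3)·7 = 63.

63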